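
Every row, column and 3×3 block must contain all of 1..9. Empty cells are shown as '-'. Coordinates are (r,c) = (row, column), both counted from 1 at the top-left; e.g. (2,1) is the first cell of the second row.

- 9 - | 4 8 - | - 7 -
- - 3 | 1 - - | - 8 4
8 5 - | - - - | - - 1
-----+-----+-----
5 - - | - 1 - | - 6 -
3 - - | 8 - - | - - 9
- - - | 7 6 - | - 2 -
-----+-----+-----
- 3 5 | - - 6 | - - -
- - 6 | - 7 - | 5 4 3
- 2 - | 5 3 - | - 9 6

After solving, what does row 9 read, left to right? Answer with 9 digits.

(3,8) = 3: row 3 has {1,5,8}; col 8 has {2,4,6,7,8,9}; box has {1,4,7,8} → only 3 remains.
(7,8) = 1: row 7 has {3,5,6}; col 8 has {2,3,4,6,7,8,9}; box has {3,4,5,6,9} → only 1 remains.
(5,8) = 5: row 5 has {3,8,9}; col 8 has {1,2,3,4,6,7,8,9}; box has {2,6,9} → only 5 remains.
(6,9) = 8: row 6 has {2,6,7}; col 9 has {1,3,4,6,9}; box has {2,5,6,9} → only 8 remains.
(4,9) = 7: row 4 has {1,5,6}; col 9 has {1,3,4,6,8,9}; box has {2,5,6,8,9} → only 7 remains.
(7,9) = 2: row 7 has {1,3,5,6}; col 9 has {1,3,4,6,7,8,9}; box has {1,3,4,5,6,9} → only 2 remains.
(1,9) = 5: row 1 has {4,7,8,9}; col 9 has {1,2,3,4,6,7,8,9}; box has {1,3,4,7,8} → only 5 remains.
(7,4) = 9: row 7 has {1,2,3,5,6}; col 4 has {1,4,5,7,8}; box has {3,5,6,7} → only 9 remains.
(7,5) = 4: row 7 has {1,2,3,5,6,9}; col 5 has {1,3,6,7,8}; box has {3,5,6,7,9} → only 4 remains.
(8,4) = 2: row 8 has {3,4,5,6,7}; col 4 has {1,4,5,7,8,9}; box has {3,4,5,6,7,9} → only 2 remains.
(3,4) = 6: row 3 has {1,3,5,8}; col 4 has {1,2,4,5,7,8,9}; box has {1,4,8} → only 6 remains.
(4,4) = 3: row 4 has {1,5,6,7}; col 4 has {1,2,4,5,6,7,8,9}; box has {1,6,7,8} → only 3 remains.
(4,7) = 4: row 4 has {1,3,5,6,7}; col 7 has {5}; box has {2,5,6,7,8,9} → only 4 remains.
(5,5) = 2: row 5 has {3,5,8,9}; col 5 has {1,3,4,6,7,8}; box has {1,3,6,7,8} → only 2 remains.
(5,6) = 4: row 5 has {2,3,5,8,9}; col 6 has {6}; box has {1,2,3,6,7,8} → only 4 remains.
(5,7) = 1: row 5 has {2,3,4,5,8,9}; col 7 has {4,5}; box has {2,4,5,6,7,8,9} → only 1 remains.
(6,7) = 3: row 6 has {2,6,7,8}; col 7 has {1,4,5}; box has {1,2,4,5,6,7,8,9} → only 3 remains.
(7,1) = 7: row 7 has {1,2,3,4,5,6,9}; col 1 has {3,5,8}; box has {2,3,5,6} → only 7 remains.
(7,7) = 8: row 7 has {1,2,3,4,5,6,7,9}; col 7 has {1,3,4,5}; box has {1,2,3,4,5,6,9} → only 8 remains.
(9,7) = 7: row 9 has {2,3,5,6,9}; col 7 has {1,3,4,5,8}; box has {1,2,3,4,5,6,8,9} → only 7 remains.
(3,5) = 9: row 3 has {1,3,5,6,8}; col 5 has {1,2,3,4,6,7,8}; box has {1,4,6,8} → only 9 remains.
(3,7) = 2: row 3 has {1,3,5,6,8,9}; col 7 has {1,3,4,5,7,8}; box has {1,3,4,5,7,8} → only 2 remains.
(4,2) = 8: row 4 has {1,3,4,5,6,7}; col 2 has {2,3,5,9}; box has {3,5} → only 8 remains.
(4,6) = 9: row 4 has {1,3,4,5,6,7,8}; col 6 has {4,6}; box has {1,2,3,4,6,7,8} → only 9 remains.
(5,3) = 7: row 5 has {1,2,3,4,5,8,9}; col 3 has {3,5,6}; box has {3,5,8} → only 7 remains.
(6,6) = 5: row 6 has {2,3,6,7,8}; col 6 has {4,6,9}; box has {1,2,3,4,6,7,8,9} → only 5 remains.
(8,2) = 1: row 8 has {2,3,4,5,6,7}; col 2 has {2,3,5,8,9}; box has {2,3,5,6,7} → only 1 remains.
(8,6) = 8: row 8 has {1,2,3,4,5,6,7}; col 6 has {4,5,6,9}; box has {2,3,4,5,6,7,9} → only 8 remains.
(9,1) = 4: row 9 has {2,3,5,6,7,9}; col 1 has {3,5,7,8}; box has {1,2,3,5,6,7} → only 4 remains.
(9,3) = 8: row 9 has {2,3,4,5,6,7,9}; col 3 has {3,5,6,7}; box has {1,2,3,4,5,6,7} → only 8 remains.
(9,6) = 1: row 9 has {2,3,4,5,6,7,8,9}; col 6 has {4,5,6,8,9}; box has {2,3,4,5,6,7,8,9} → only 1 remains.

428531796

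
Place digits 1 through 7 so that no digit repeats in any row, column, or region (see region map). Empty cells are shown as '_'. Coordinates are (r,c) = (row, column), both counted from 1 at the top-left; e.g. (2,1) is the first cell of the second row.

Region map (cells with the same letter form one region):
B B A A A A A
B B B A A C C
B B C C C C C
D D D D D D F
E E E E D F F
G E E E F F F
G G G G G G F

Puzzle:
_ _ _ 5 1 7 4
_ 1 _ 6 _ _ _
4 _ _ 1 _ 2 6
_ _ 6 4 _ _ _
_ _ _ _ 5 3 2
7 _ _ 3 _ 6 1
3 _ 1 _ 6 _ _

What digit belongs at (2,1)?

5

(4,6) = 1 (sole candidate).
(5,4) = 7 (sole candidate).
(6,5) = 4 (sole candidate).
(7,4) = 2 (sole candidate).
(4,1) = 2 (sole candidate).
(5,3) = 4 (sole candidate).
(1,1) = 6 (sole candidate).
(2,1) = 5: row 2 has {1,6}; col 1 has {2,3,4,6,7}; region has {1,4,6} → only 5 remains.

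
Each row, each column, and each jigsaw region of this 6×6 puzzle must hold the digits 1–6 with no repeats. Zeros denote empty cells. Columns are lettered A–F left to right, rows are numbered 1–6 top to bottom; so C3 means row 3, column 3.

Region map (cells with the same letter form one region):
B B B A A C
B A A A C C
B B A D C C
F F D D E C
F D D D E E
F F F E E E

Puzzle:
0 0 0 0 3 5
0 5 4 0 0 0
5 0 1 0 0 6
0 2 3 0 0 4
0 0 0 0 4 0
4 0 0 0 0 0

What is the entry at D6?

E3 = 2: row 3 has {1,5,6}; col 5 has {3,4}; region has {4,5,6} → only 2 remains.
E2 = 1: row 2 has {4,5}; col 5 has {2,3,4}; region has {2,4,5,6} → only 1 remains.
F2 = 3: row 2 has {1,4,5}; col 6 has {4,5,6}; region has {1,2,4,5,6} → only 3 remains.
D3 = 4: row 3 has {1,2,5,6}; col 4 has {}; region has {3} → only 4 remains.
B3 = 3: row 3 has {1,2,4,5,6}; col 2 has {2,5}; region has {5} → only 3 remains.
B1 = 4: in row 1, 4 can only go here (every other open cell in that row sees a 4).
A1 = 1: in row 1, 1 can only go here (every other open cell in that row sees a 1).
A4 = 6: row 4 has {2,3,4}; col 1 has {1,4,5}; region has {2,4} → only 6 remains.
E4 = 5: row 4 has {2,3,4,6}; col 5 has {1,2,3,4}; region has {4} → only 5 remains.
A5 = 3: row 5 has {4}; col 1 has {1,4,5,6}; region has {2,4,6} → only 3 remains.
B6 = 1: row 6 has {4}; col 2 has {2,3,4,5}; region has {2,3,4,6} → only 1 remains.
C6 = 5: row 6 has {1,4}; col 3 has {1,3,4}; region has {1,2,3,4,6} → only 5 remains.
E6 = 6: row 6 has {1,4,5}; col 5 has {1,2,3,4,5}; region has {4,5} → only 6 remains.
F6 = 2: row 6 has {1,4,5,6}; col 6 has {3,4,5,6}; region has {4,5,6} → only 2 remains.
A2 = 2: row 2 has {1,3,4,5}; col 1 has {1,3,4,5,6}; region has {1,3,4,5} → only 2 remains.
D2 = 6: row 2 has {1,2,3,4,5}; col 4 has {4}; region has {1,3,4,5} → only 6 remains.
D4 = 1: row 4 has {2,3,4,5,6}; col 4 has {4,6}; region has {3,4} → only 1 remains.
B5 = 6: row 5 has {3,4}; col 2 has {1,2,3,4,5}; region has {1,3,4} → only 6 remains.
C5 = 2: row 5 has {3,4,6}; col 3 has {1,3,4,5}; region has {1,3,4,6} → only 2 remains.
D5 = 5: row 5 has {2,3,4,6}; col 4 has {1,4,6}; region has {1,2,3,4,6} → only 5 remains.
F5 = 1: row 5 has {2,3,4,5,6}; col 6 has {2,3,4,5,6}; region has {2,4,5,6} → only 1 remains.
D6 = 3: row 6 has {1,2,4,5,6}; col 4 has {1,4,5,6}; region has {1,2,4,5,6} → only 3 remains.

3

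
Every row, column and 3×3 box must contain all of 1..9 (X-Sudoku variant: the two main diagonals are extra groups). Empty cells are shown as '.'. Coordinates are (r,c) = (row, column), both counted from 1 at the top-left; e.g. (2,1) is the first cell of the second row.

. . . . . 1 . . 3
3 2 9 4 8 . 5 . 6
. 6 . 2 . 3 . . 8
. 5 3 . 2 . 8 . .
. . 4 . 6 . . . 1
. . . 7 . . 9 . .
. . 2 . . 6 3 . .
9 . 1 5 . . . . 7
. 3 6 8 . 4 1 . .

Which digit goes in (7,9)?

5

(2,6) = 7 (sole candidate).
(2,8) = 1 (sole candidate).
(3,7) = 4 (sole candidate).
(4,6) = 9 (sole candidate).
(4,9) = 4 (sole candidate).
(5,4) = 3 (sole candidate).
(6,3) = 8 (sole candidate).
(6,6) = 5 (sole candidate).
(6,9) = 2 (sole candidate).
(8,2) = 8 (sole candidate).
(8,5) = 3 (sole candidate).
(8,6) = 2 (sole candidate).
(8,7) = 6 (sole candidate).
(8,8) = 4 (sole candidate).
(9,1) = 5 (sole candidate).
(9,9) = 9 (sole candidate).
(3,3) = 7 (sole candidate).
(3,8) = 9 (sole candidate).
(4,4) = 1 (sole candidate).
(5,6) = 8 (sole candidate).
(5,7) = 7 (sole candidate).
(5,8) = 5 (sole candidate).
(6,2) = 1 (sole candidate).
(6,5) = 4 (sole candidate).
(7,4) = 9 (sole candidate).
(7,8) = 8 (sole candidate).
(7,9) = 5: row 7 has {2,3,6,8,9}; col 9 has {1,2,3,4,6,7,8,9}; box has {1,3,4,6,7,8,9} → only 5 remains.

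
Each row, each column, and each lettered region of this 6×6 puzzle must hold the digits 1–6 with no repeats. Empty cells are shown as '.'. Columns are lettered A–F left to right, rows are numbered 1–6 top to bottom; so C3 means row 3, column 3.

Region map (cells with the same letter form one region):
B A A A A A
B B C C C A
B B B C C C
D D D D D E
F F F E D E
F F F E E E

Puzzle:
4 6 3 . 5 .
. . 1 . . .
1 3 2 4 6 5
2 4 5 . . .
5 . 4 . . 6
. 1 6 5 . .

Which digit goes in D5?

A2 = 6: row 2 has {1}; col 1 has {1,2,4,5}; region has {1,2,3,4} → only 6 remains.
B2 = 5: row 2 has {1,6}; col 2 has {1,3,4,6}; region has {1,2,3,4,6} → only 5 remains.
B5 = 2: row 5 has {4,5,6}; col 2 has {1,3,4,5,6}; region has {1,4,5,6} → only 2 remains.
A6 = 3: row 6 has {1,5,6}; col 1 has {1,2,4,5,6}; region has {1,2,4,5,6} → only 3 remains.
F2 = 4: in row 2, 4 can only go here (every other open cell in that row sees a 4).
F6 = 2: row 6 has {1,3,5,6}; col 6 has {4,5,6}; region has {5,6} → only 2 remains.
F1 = 1: row 1 has {3,4,5,6}; col 6 has {2,4,5,6}; region has {3,4,5,6} → only 1 remains.
F4 = 3: row 4 has {2,4,5}; col 6 has {1,2,4,5,6}; region has {2,5,6} → only 3 remains.
D5 = 1: row 5 has {2,4,5,6}; col 4 has {4,5}; region has {2,3,5,6} → only 1 remains.

1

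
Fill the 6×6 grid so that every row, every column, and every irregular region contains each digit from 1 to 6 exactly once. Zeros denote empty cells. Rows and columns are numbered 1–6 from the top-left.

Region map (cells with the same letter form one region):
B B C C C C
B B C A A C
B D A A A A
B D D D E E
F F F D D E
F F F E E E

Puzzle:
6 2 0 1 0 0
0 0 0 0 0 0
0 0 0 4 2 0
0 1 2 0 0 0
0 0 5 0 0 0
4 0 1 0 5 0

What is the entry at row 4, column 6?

row 1, column 6 = 5 (hidden single in row 1).
row 2, column 6 = 2 (hidden single in row 2).
row 5, column 6 = 1 (hidden single in row 5).
row 5, column 1 = 2 (hidden single in row 5).
row 3, column 1 = 1 (hidden single in row 3).
row 2, column 5 = 1 (hidden single in row 2).
row 3, column 2 = 5 (hidden single in row 3).
row 4, column 1 = 5 (hidden single in row 4).
row 2, column 1 = 3 (sole candidate).
row 2, column 2 = 4 (sole candidate).
row 2, column 3 = 6 (sole candidate).
row 2, column 4 = 5 (sole candidate).
row 3, column 3 = 3 (sole candidate).
row 3, column 6 = 6 (sole candidate).
row 6, column 6 = 3 (sole candidate).
row 1, column 3 = 4 (sole candidate).
row 1, column 5 = 3 (sole candidate).
row 4, column 6 = 4: row 4 has {1,2,5}; col 6 has {1,2,3,5,6}; region has {1,3,5} → only 4 remains.

4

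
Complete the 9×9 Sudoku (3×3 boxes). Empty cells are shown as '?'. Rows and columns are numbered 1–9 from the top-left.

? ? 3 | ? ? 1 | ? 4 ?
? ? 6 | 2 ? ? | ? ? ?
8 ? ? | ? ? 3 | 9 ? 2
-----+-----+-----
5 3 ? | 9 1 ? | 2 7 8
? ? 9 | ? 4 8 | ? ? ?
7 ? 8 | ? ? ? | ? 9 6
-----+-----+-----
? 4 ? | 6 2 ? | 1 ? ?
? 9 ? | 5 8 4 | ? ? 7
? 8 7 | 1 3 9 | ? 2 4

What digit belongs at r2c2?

7

r1c9 = 5 (sole candidate).
r4c3 = 4 (sole candidate).
r4c6 = 6 (sole candidate).
r6c4 = 3 (sole candidate).
r6c5 = 5 (sole candidate).
r6c6 = 2 (sole candidate).
r6c7 = 4 (sole candidate).
r7c1 = 3 (sole candidate).
r7c3 = 5 (sole candidate).
r7c6 = 7 (sole candidate).
r7c8 = 8 (sole candidate).
r7c9 = 9 (sole candidate).
r9c1 = 6 (sole candidate).
r9c7 = 5 (sole candidate).
r2c6 = 5 (sole candidate).
r3c3 = 1 (sole candidate).
r3c8 = 6 (sole candidate).
r5c4 = 7 (sole candidate).
r5c7 = 3 (sole candidate).
r5c9 = 1 (sole candidate).
r6c2 = 1 (sole candidate).
r8c3 = 2 (sole candidate).
r8c7 = 6 (sole candidate).
r8c8 = 3 (sole candidate).
r1c4 = 8 (sole candidate).
r1c7 = 7 (sole candidate).
r2c2 = 7: row 2 has {2,5,6}; col 2 has {1,3,4,8,9}; box has {1,3,6,8} → only 7 remains.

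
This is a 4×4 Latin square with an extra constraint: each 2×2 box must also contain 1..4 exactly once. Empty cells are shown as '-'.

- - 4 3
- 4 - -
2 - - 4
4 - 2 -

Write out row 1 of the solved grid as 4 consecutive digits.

r1c1 = 1: row 1 has {3,4}; col 1 has {2,4}; box has {4} → only 1 remains.
r1c2 = 2: row 1 has {1,3,4}; col 2 has {4}; box has {1,4} → only 2 remains.

1243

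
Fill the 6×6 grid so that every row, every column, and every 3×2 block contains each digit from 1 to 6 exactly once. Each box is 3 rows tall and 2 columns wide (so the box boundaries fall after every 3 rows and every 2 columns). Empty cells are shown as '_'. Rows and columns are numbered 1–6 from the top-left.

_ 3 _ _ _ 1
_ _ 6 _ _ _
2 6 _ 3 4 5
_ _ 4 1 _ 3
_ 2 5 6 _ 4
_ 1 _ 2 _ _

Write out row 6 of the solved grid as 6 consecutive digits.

r1c3 = 2: row 1 has {1,3}; col 3 has {4,5,6}; box has {3,6} → only 2 remains.
r1c5 = 6: row 1 has {1,2,3}; col 5 has {4}; box has {1,4,5} → only 6 remains.
r2c6 = 2: row 2 has {6}; col 6 has {1,3,4,5}; box has {1,4,5,6} → only 2 remains.
r3c3 = 1: row 3 has {2,3,4,5,6}; col 3 has {2,4,5,6}; box has {2,3,6} → only 1 remains.
r4c2 = 5: row 4 has {1,3,4}; col 2 has {1,2,3,6}; box has {1,2} → only 5 remains.
r4c5 = 2: row 4 has {1,3,4,5}; col 5 has {4,6}; box has {3,4} → only 2 remains.
r5c1 = 3: row 5 has {2,4,5,6}; col 1 has {2}; box has {1,2,5} → only 3 remains.
r5c5 = 1: row 5 has {2,3,4,5,6}; col 5 has {2,4,6}; box has {2,3,4} → only 1 remains.
r6c3 = 3: row 6 has {1,2}; col 3 has {1,2,4,5,6}; box has {1,2,4,5,6} → only 3 remains.
r6c5 = 5: row 6 has {1,2,3}; col 5 has {1,2,4,6}; box has {1,2,3,4} → only 5 remains.
r6c6 = 6: row 6 has {1,2,3,5}; col 6 has {1,2,3,4,5}; box has {1,2,3,4,5} → only 6 remains.
r2c2 = 4: row 2 has {2,6}; col 2 has {1,2,3,5,6}; box has {2,3,6} → only 4 remains.
r2c4 = 5: row 2 has {2,4,6}; col 4 has {1,2,3,6}; box has {1,2,3,6} → only 5 remains.
r2c5 = 3: row 2 has {2,4,5,6}; col 5 has {1,2,4,5,6}; box has {1,2,4,5,6} → only 3 remains.
r4c1 = 6: row 4 has {1,2,3,4,5}; col 1 has {2,3}; box has {1,2,3,5} → only 6 remains.
r6c1 = 4: row 6 has {1,2,3,5,6}; col 1 has {2,3,6}; box has {1,2,3,5,6} → only 4 remains.

413256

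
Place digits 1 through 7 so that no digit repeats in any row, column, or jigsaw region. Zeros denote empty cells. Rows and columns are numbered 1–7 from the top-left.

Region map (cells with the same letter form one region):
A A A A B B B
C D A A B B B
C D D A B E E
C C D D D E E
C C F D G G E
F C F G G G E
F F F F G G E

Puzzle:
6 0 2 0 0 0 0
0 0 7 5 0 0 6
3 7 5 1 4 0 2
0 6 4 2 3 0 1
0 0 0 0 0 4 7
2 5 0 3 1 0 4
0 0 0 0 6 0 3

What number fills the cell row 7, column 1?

5

row 1, column 4 = 4: row 1 has {2,6}; col 4 has {1,2,3,5}; region has {1,2,5,6,7} → only 4 remains.
row 1, column 7 = 5: row 1 has {2,4,6}; col 7 has {1,2,3,4,6,7}; region has {4,6} → only 5 remains.
row 2, column 2 = 1: row 2 has {5,6,7}; col 2 has {5,6,7}; region has {2,3,4,5,7} → only 1 remains.
row 2, column 5 = 2: row 2 has {1,5,6,7}; col 5 has {1,3,4,6}; region has {4,5,6} → only 2 remains.
row 2, column 6 = 3: row 2 has {1,2,5,6,7}; col 6 has {4}; region has {2,4,5,6} → only 3 remains.
row 3, column 6 = 6: row 3 has {1,2,3,4,5,7}; col 6 has {3,4}; region has {1,2,3,4,7} → only 6 remains.
row 4, column 1 = 7: row 4 has {1,2,3,4,6}; col 1 has {2,3,6}; region has {3,5,6} → only 7 remains.
row 4, column 6 = 5: row 4 has {1,2,3,4,6,7}; col 6 has {3,4,6}; region has {1,2,3,4,6,7} → only 5 remains.
row 5, column 1 = 1: row 5 has {4,7}; col 1 has {2,3,6,7}; region has {3,5,6,7} → only 1 remains.
row 5, column 2 = 2: row 5 has {1,4,7}; col 2 has {1,5,6,7}; region has {1,3,5,6,7} → only 2 remains.
row 5, column 4 = 6: row 5 has {1,2,4,7}; col 4 has {1,2,3,4,5}; region has {1,2,3,4,5,7} → only 6 remains.
row 5, column 5 = 5: row 5 has {1,2,4,6,7}; col 5 has {1,2,3,4,6}; region has {1,3,4,6} → only 5 remains.
row 6, column 3 = 6: row 6 has {1,2,3,4,5}; col 3 has {2,4,5,7}; region has {2} → only 6 remains.
row 6, column 6 = 7: row 6 has {1,2,3,4,5,6}; col 6 has {3,4,5,6}; region has {1,3,4,5,6} → only 7 remains.
row 7, column 2 = 4: row 7 has {3,6}; col 2 has {1,2,5,6,7}; region has {2,6} → only 4 remains.
row 7, column 3 = 1: row 7 has {3,4,6}; col 3 has {2,4,5,6,7}; region has {2,4,6} → only 1 remains.
row 7, column 4 = 7: row 7 has {1,3,4,6}; col 4 has {1,2,3,4,5,6}; region has {1,2,4,6} → only 7 remains.
row 7, column 6 = 2: row 7 has {1,3,4,6,7}; col 6 has {3,4,5,6,7}; region has {1,3,4,5,6,7} → only 2 remains.
row 1, column 2 = 3: row 1 has {2,4,5,6}; col 2 has {1,2,4,5,6,7}; region has {1,2,4,5,6,7} → only 3 remains.
row 1, column 5 = 7: row 1 has {2,3,4,5,6}; col 5 has {1,2,3,4,5,6}; region has {2,3,4,5,6} → only 7 remains.
row 1, column 6 = 1: row 1 has {2,3,4,5,6,7}; col 6 has {2,3,4,5,6,7}; region has {2,3,4,5,6,7} → only 1 remains.
row 2, column 1 = 4: row 2 has {1,2,3,5,6,7}; col 1 has {1,2,3,6,7}; region has {1,2,3,5,6,7} → only 4 remains.
row 5, column 3 = 3: row 5 has {1,2,4,5,6,7}; col 3 has {1,2,4,5,6,7}; region has {1,2,4,6,7} → only 3 remains.
row 7, column 1 = 5: row 7 has {1,2,3,4,6,7}; col 1 has {1,2,3,4,6,7}; region has {1,2,3,4,6,7} → only 5 remains.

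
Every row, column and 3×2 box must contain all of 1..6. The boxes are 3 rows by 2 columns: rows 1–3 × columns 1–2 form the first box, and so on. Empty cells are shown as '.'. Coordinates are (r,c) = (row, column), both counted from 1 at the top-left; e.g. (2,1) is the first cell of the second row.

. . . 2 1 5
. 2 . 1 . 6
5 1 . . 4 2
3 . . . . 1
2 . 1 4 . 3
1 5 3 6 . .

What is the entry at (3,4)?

3

(2,1) = 4: row 2 has {1,2,6}; col 1 has {1,2,3,5}; box has {1,2,5} → only 4 remains.
(2,3) = 5: row 2 has {1,2,4,6}; col 3 has {1,3}; box has {1,2} → only 5 remains.
(2,5) = 3: row 2 has {1,2,4,5,6}; col 5 has {1,4}; box has {1,2,4,5,6} → only 3 remains.
(3,3) = 6: row 3 has {1,2,4,5}; col 3 has {1,3,5}; box has {1,2,5} → only 6 remains.
(3,4) = 3: row 3 has {1,2,4,5,6}; col 4 has {1,2,4,6}; box has {1,2,5,6} → only 3 remains.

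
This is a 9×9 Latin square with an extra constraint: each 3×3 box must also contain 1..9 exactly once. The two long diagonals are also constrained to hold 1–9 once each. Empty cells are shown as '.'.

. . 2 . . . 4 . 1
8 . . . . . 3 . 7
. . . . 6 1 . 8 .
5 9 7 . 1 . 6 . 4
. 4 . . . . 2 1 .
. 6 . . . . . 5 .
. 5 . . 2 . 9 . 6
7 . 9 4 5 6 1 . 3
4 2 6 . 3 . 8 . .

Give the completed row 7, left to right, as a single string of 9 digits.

R2C2 = 1 (sole candidate).
R3C7 = 5 (sole candidate).
R4C8 = 3 (sole candidate).
R5C1 = 3 (sole candidate).
R5C3 = 8 (sole candidate).
R5C5 = 7 (sole candidate).
R5C9 = 9 (sole candidate).
R6C3 = 1 (sole candidate).
R6C7 = 7 (sole candidate).
R6C9 = 8 (sole candidate).
R7C1 = 1: row 7 has {2,5,6,9}; col 1 has {3,4,5,7,8}; box has {2,4,5,6,7,9} → only 1 remains.
R7C3 = 3: row 7 has {1,2,5,6,9}; col 3 has {1,2,6,7,8,9}; box has {1,2,4,5,6,7,9}; anti-diagonal has {1,4,5,7} → only 3 remains.
R8C2 = 8 (sole candidate).
R8C8 = 2 (sole candidate).
R9C8 = 7 (sole candidate).
R9C9 = 5 (sole candidate).
R1C1 = 6 (sole candidate).
R1C8 = 9 (sole candidate).
R2C8 = 6 (sole candidate).
R3C1 = 9 (sole candidate).
R3C3 = 4 (sole candidate).
R3C9 = 2 (sole candidate).
R4C4 = 8 (sole candidate).
R4C6 = 2 (sole candidate).
R5C6 = 5 (sole candidate).
R6C1 = 2 (sole candidate).
R6C4 = 9 (sole candidate).
R6C5 = 4 (sole candidate).
R6C6 = 3 (sole candidate).
R7C4 = 7: row 7 has {1,2,3,5,6,9}; col 4 has {4,8,9}; box has {2,3,4,5,6} → only 7 remains.
R7C6 = 8: row 7 has {1,2,3,5,6,7,9}; col 6 has {1,2,3,5,6}; box has {2,3,4,5,6,7} → only 8 remains.
R7C8 = 4: row 7 has {1,2,3,5,6,7,8,9}; col 8 has {1,2,3,5,6,7,8,9}; box has {1,2,3,5,6,7,8,9} → only 4 remains.

153728946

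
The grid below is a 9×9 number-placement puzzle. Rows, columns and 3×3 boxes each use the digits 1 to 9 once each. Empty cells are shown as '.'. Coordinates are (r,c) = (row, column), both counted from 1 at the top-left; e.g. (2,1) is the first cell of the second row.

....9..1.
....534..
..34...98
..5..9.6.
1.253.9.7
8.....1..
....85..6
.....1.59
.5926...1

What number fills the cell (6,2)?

(2,9) = 2 (sole candidate).
(2,8) = 7 (sole candidate).
(6,9) = 5 (hidden single in row 6).
(6,2) = 9: in row 6, 9 can only go here (every other open cell in that row sees a 9).

9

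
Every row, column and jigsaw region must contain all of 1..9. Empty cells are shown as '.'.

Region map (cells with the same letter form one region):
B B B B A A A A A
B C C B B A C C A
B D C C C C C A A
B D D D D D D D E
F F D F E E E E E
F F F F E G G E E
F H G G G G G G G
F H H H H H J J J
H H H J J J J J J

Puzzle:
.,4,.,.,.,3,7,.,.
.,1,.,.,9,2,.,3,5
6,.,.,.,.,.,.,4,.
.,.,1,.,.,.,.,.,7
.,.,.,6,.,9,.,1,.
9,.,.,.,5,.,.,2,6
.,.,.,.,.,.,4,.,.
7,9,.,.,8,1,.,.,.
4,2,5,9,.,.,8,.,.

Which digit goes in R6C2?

R2C1 = 8: row 2 has {1,2,3,5,9}; col 1 has {4,6,7,9}; region has {4,6,9} → only 8 remains.
R2C4 = 7: row 2 has {1,2,3,5,8,9}; col 4 has {6,9}; region has {4,6,8,9} → only 7 remains.
R2C7 = 6: row 2 has {1,2,3,5,7,8,9}; col 7 has {4,7,8}; region has {1,3} → only 6 remains.
R5C7 = 3: row 5 has {1,6,9}; col 7 has {4,6,7,8}; region has {1,2,5,6,7,9} → only 3 remains.
R6C7 = 1: row 6 has {2,5,6,9}; col 7 has {3,4,6,7,8}; region has {4} → only 1 remains.
R8C4 = 3: row 8 has {1,7,8,9}; col 4 has {6,7,9}; region has {1,2,4,5,8,9} → only 3 remains.
R1C3 = 2: row 1 has {3,4,7}; col 3 has {1,5}; region has {4,6,7,8,9} → only 2 remains.
R2C3 = 4: row 2 has {1,2,3,5,6,7,8,9}; col 3 has {1,2,5}; region has {1,3,6} → only 4 remains.
R5C5 = 4: row 5 has {1,3,6,9}; col 5 has {5,8,9}; region has {1,2,3,5,6,7,9} → only 4 remains.
R5C9 = 8: row 5 has {1,3,4,6,9}; col 9 has {5,6,7}; region has {1,2,3,4,5,6,7,9} → only 8 remains.
R8C3 = 6: row 8 has {1,3,7,8,9}; col 3 has {1,2,4,5}; region has {1,2,3,4,5,8,9} → only 6 remains.
R8C8 = 5: row 8 has {1,3,6,7,8,9}; col 8 has {1,2,3,4}; region has {8,9} → only 5 remains.
R5C2 = 5: row 5 has {1,3,4,6,8,9}; col 2 has {1,2,4,9}; region has {6,7,9} → only 5 remains.
R5C3 = 7: row 5 has {1,3,4,5,6,8,9}; col 3 has {1,2,4,5,6}; region has {1} → only 7 remains.
R7C2 = 7: row 7 has {4}; col 2 has {1,2,4,5,9}; region has {1,2,3,4,5,6,8,9} → only 7 remains.
R8C7 = 2: row 8 has {1,3,5,6,7,8,9}; col 7 has {1,3,4,6,7,8}; region has {5,8,9} → only 2 remains.
R8C9 = 4: row 8 has {1,2,3,5,6,7,8,9}; col 9 has {5,6,7,8}; region has {2,5,8,9} → only 4 remains.
R5C1 = 2: row 5 has {1,3,4,5,6,7,8,9}; col 1 has {4,6,7,8,9}; region has {5,6,7,9} → only 2 remains.
R1C8 = 8: in row 1, 8 can only go here (every other open cell in that row sees an 8).
R1C5 = 6: in row 1, 6 can only go here (every other open cell in that row sees a 6).
R1C9 = 9: in row 1, 9 can only go here (every other open cell in that row sees a 9).
R3C9 = 1: row 3 has {4,6}; col 9 has {4,5,6,7,8,9}; region has {2,3,4,5,6,7,8,9} → only 1 remains.
R9C9 = 3: row 9 has {2,4,5,8,9}; col 9 has {1,4,5,6,7,8,9}; region has {2,4,5,8,9} → only 3 remains.
R7C9 = 2: row 7 has {4,7}; col 9 has {1,3,4,5,6,7,8,9}; region has {1,4} → only 2 remains.
R7C5 = 3: row 7 has {2,4,7}; col 5 has {4,5,6,8,9}; region has {1,2,4} → only 3 remains.
R4C5 = 2: row 4 has {1,7}; col 5 has {3,4,5,6,8,9}; region has {1,7} → only 2 remains.
R7C1 = 1: row 7 has {2,3,4,7}; col 1 has {2,4,6,7,8,9}; region has {2,5,6,7,9} → only 1 remains.
R1C1 = 5: row 1 has {2,3,4,6,7,8,9}; col 1 has {1,2,4,6,7,8,9}; region has {2,4,6,7,8,9} → only 5 remains.
R1C4 = 1: row 1 has {2,3,4,5,6,7,8,9}; col 4 has {3,6,7,9}; region has {2,4,5,6,7,8,9} → only 1 remains.
R3C5 = 7: row 3 has {1,4,6}; col 5 has {2,3,4,5,6,8,9}; region has {1,3,4,6} → only 7 remains.
R4C1 = 3: row 4 has {1,2,7}; col 1 has {1,2,4,5,6,7,8,9}; region has {1,2,4,5,6,7,8,9} → only 3 remains.
R9C5 = 1: row 9 has {2,3,4,5,8,9}; col 5 has {2,3,4,5,6,7,8,9}; region has {2,3,4,5,8,9} → only 1 remains.
R3C4 = 2: in row 3, 2 can only go here (every other open cell in that row sees a 2).
R3C2 = 3: in row 3, 3 can only go here (every other open cell in that row sees a 3).
R6C2 = 8: row 6 has {1,2,5,6,9}; col 2 has {1,2,3,4,5,7,9}; region has {1,2,5,6,7,9} → only 8 remains.

8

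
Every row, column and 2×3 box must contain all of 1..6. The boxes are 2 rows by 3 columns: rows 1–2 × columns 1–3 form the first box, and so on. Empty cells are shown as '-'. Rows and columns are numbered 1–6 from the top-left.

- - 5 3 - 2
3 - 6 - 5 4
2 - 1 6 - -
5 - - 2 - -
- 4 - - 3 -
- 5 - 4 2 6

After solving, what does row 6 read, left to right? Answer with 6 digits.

153426

R1C2 = 1: row 1 has {2,3,5}; col 2 has {4,5}; box has {3,5,6} → only 1 remains.
R1C5 = 6: row 1 has {1,2,3,5}; col 5 has {2,3,5}; box has {2,3,4,5} → only 6 remains.
R2C2 = 2: row 2 has {3,4,5,6}; col 2 has {1,4,5}; box has {1,3,5,6} → only 2 remains.
R2C4 = 1: row 2 has {2,3,4,5,6}; col 4 has {2,3,4,6}; box has {2,3,4,5,6} → only 1 remains.
R3C2 = 3: row 3 has {1,2,6}; col 2 has {1,2,4,5}; box has {1,2,5} → only 3 remains.
R3C5 = 4: row 3 has {1,2,3,6}; col 5 has {2,3,5,6}; box has {2,6} → only 4 remains.
R3C6 = 5: row 3 has {1,2,3,4,6}; col 6 has {2,4,6}; box has {2,4,6} → only 5 remains.
R4C2 = 6: row 4 has {2,5}; col 2 has {1,2,3,4,5}; box has {1,2,3,5} → only 6 remains.
R4C3 = 4: row 4 has {2,5,6}; col 3 has {1,5,6}; box has {1,2,3,5,6} → only 4 remains.
R4C5 = 1: row 4 has {2,4,5,6}; col 5 has {2,3,4,5,6}; box has {2,4,5,6} → only 1 remains.
R4C6 = 3: row 4 has {1,2,4,5,6}; col 6 has {2,4,5,6}; box has {1,2,4,5,6} → only 3 remains.
R5C3 = 2: row 5 has {3,4}; col 3 has {1,4,5,6}; box has {4,5} → only 2 remains.
R5C4 = 5: row 5 has {2,3,4}; col 4 has {1,2,3,4,6}; box has {2,3,4,6} → only 5 remains.
R5C6 = 1: row 5 has {2,3,4,5}; col 6 has {2,3,4,5,6}; box has {2,3,4,5,6} → only 1 remains.
R6C1 = 1: row 6 has {2,4,5,6}; col 1 has {2,3,5}; box has {2,4,5} → only 1 remains.
R6C3 = 3: row 6 has {1,2,4,5,6}; col 3 has {1,2,4,5,6}; box has {1,2,4,5} → only 3 remains.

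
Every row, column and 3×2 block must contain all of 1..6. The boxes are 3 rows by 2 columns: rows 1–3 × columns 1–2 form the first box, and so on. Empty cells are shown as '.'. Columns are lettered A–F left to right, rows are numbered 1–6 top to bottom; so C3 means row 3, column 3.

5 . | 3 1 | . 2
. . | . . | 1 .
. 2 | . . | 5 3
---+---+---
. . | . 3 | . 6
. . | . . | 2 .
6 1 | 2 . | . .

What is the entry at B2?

6

F2 = 4: row 2 has {1}; col 6 has {2,3,6}; box has {1,2,3,5} → only 4 remains.
E4 = 4: row 4 has {3,6}; col 5 has {1,2,5}; box has {2,6} → only 4 remains.
E6 = 3: row 6 has {1,2,6}; col 5 has {1,2,4,5}; box has {2,4,6} → only 3 remains.
F6 = 5: row 6 has {1,2,3,6}; col 6 has {2,3,4,6}; box has {2,3,4,6} → only 5 remains.
E1 = 6: row 1 has {1,2,3,5}; col 5 has {1,2,3,4,5}; box has {1,2,3,4,5} → only 6 remains.
A2 = 3: row 2 has {1,4}; col 1 has {5,6}; box has {2,5} → only 3 remains.
B2 = 6: row 2 has {1,3,4}; col 2 has {1,2}; box has {2,3,5} → only 6 remains.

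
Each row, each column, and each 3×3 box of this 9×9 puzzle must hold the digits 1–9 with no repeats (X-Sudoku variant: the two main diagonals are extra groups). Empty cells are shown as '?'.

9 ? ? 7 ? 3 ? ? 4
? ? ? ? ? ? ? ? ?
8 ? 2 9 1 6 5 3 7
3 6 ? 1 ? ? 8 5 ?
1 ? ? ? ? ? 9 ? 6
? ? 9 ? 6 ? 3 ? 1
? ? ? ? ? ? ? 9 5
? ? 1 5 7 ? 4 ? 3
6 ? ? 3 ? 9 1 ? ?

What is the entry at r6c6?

r3c2 = 4: row 3 has {1,2,3,5,6,7,8,9}; col 2 has {6}; box has {2,8,9} → only 4 remains.
r4c9 = 2: row 4 has {1,3,5,6,8}; col 9 has {1,3,4,5,6,7}; box has {1,3,5,6,8,9} → only 2 remains.
r8c1 = 2: row 8 has {1,3,4,5,7}; col 1 has {1,3,6,8,9}; box has {1,6} → only 2 remains.
r8c6 = 8: row 8 has {1,2,3,4,5,7}; col 6 has {3,6,9}; box has {3,5,7,9} → only 8 remains.
r8c8 = 6: row 8 has {1,2,3,4,5,7,8}; col 8 has {3,5,9}; box has {1,3,4,5,9}; main diagonal has {1,2,9} → only 6 remains.
r9c9 = 8: row 9 has {1,3,6,9}; col 9 has {1,2,3,4,5,6,7}; box has {1,3,4,5,6,9}; main diagonal has {1,2,6,9} → only 8 remains.
r2c9 = 9: row 2 has {}; col 9 has {1,2,3,4,5,6,7,8}; box has {3,4,5,7} → only 9 remains.
r4c6 = 7: row 4 has {1,2,3,5,6,8}; col 6 has {3,6,8,9}; box has {1,6}; anti-diagonal has {4,5,6} → only 7 remains.
r5c5 = 3: row 5 has {1,6,9}; col 5 has {1,6,7}; box has {1,6,7}; main diagonal has {1,2,6,8,9}; anti-diagonal has {4,5,6,7} → only 3 remains.
r7c3 = 8: row 7 has {5,9}; col 3 has {1,2,9}; box has {1,2,6}; anti-diagonal has {3,4,5,6,7} → only 8 remains.
r7c7 = 7: row 7 has {5,8,9}; col 7 has {1,3,4,5,8,9}; box has {1,3,4,5,6,8,9}; main diagonal has {1,2,3,6,8,9} → only 7 remains.
r8c2 = 9: row 8 has {1,2,3,4,5,6,7,8}; col 2 has {4,6}; box has {1,2,6,8}; anti-diagonal has {3,4,5,6,7,8} → only 9 remains.
r9c8 = 2: row 9 has {1,3,6,8,9}; col 8 has {3,5,6,9}; box has {1,3,4,5,6,7,8,9} → only 2 remains.
r2c2 = 5: row 2 has {9}; col 2 has {4,6,9}; box has {2,4,8,9}; main diagonal has {1,2,3,6,7,8,9} → only 5 remains.
r2c8 = 1: row 2 has {5,9}; col 8 has {2,3,5,6,9}; box has {3,4,5,7,9}; anti-diagonal has {3,4,5,6,7,8,9} → only 1 remains.
r4c3 = 4: row 4 has {1,2,3,5,6,7,8}; col 3 has {1,2,8,9}; box has {1,3,6,9} → only 4 remains.
r4c5 = 9: row 4 has {1,2,3,4,5,6,7,8}; col 5 has {1,3,6,7}; box has {1,3,6,7} → only 9 remains.
r6c4 = 2: row 6 has {1,3,6,9}; col 4 has {1,3,5,7,9}; box has {1,3,6,7,9}; anti-diagonal has {1,3,4,5,6,7,8,9} → only 2 remains.
r6c6 = 4: row 6 has {1,2,3,6,9}; col 6 has {3,6,7,8,9}; box has {1,2,3,6,7,9}; main diagonal has {1,2,3,5,6,7,8,9} → only 4 remains.

4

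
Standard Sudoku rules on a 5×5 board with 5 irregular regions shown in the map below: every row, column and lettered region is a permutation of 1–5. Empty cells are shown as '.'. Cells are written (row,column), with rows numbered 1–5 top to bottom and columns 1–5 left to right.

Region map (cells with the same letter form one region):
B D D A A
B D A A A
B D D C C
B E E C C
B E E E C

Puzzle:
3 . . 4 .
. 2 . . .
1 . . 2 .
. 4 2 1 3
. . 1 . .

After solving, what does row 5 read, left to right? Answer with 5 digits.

(1,3) = 5 (sole candidate).
(2,3) = 3 (sole candidate).
(2,4) = 5 (sole candidate).
(2,5) = 1 (sole candidate).
(3,2) = 3 (sole candidate).
(3,3) = 4 (sole candidate).
(3,5) = 5 (sole candidate).
(4,1) = 5 (sole candidate).
(5,2) = 5: row 5 has {1}; col 2 has {2,3,4}; region has {1,2,4} → only 5 remains.
(5,4) = 3: row 5 has {1,5}; col 4 has {1,2,4,5}; region has {1,2,4,5} → only 3 remains.
(5,5) = 4: row 5 has {1,3,5}; col 5 has {1,3,5}; region has {1,2,3,5} → only 4 remains.
(1,2) = 1 (sole candidate).
(1,5) = 2 (sole candidate).
(2,1) = 4 (sole candidate).
(5,1) = 2: row 5 has {1,3,4,5}; col 1 has {1,3,4,5}; region has {1,3,4,5} → only 2 remains.

25134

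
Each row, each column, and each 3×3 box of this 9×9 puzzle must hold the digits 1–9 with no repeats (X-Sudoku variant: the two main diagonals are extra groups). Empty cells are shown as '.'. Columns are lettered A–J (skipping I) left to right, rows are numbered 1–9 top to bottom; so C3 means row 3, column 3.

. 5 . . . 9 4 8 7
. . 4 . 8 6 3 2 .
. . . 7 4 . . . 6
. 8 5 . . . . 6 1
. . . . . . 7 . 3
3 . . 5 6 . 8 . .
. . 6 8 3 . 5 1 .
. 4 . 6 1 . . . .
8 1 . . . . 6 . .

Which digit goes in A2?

9

E1 = 2: row 1 has {4,5,7,8,9}; col 5 has {1,3,4,6,8}; box has {4,6,7,8,9} → only 2 remains.
D2 = 1: row 2 has {2,3,4,6,8}; col 4 has {5,6,7,8}; box has {2,4,6,7,8,9} → only 1 remains.
F4 = 3: row 4 has {1,5,6,8}; col 6 has {6,9}; box has {5,6}; anti-diagonal has {2,4,5,6,7,8} → only 3 remains.
E5 = 9: row 5 has {3,7}; col 5 has {1,2,3,4,6,8}; box has {3,5,6}; main diagonal has {5}; anti-diagonal has {2,3,4,5,6,7,8} → only 9 remains.
D1 = 3: row 1 has {2,4,5,7,8,9}; col 4 has {1,5,6,7,8}; box has {1,2,4,6,7,8,9} → only 3 remains.
B2 = 7: row 2 has {1,2,3,4,6,8}; col 2 has {1,4,5,8}; box has {4,5}; main diagonal has {5,9} → only 7 remains.
F3 = 5: row 3 has {4,6,7}; col 6 has {3,6,9}; box has {1,2,3,4,6,7,8,9} → only 5 remains.
G3 = 1: row 3 has {4,5,6,7}; col 7 has {3,4,5,6,7,8}; box has {2,3,4,6,7,8}; anti-diagonal has {2,3,4,5,6,7,8,9} → only 1 remains.
H3 = 9: row 3 has {1,4,5,6,7}; col 8 has {1,2,6,8}; box has {1,2,3,4,6,7,8} → only 9 remains.
E4 = 7: row 4 has {1,3,5,6,8}; col 5 has {1,2,3,4,6,8,9}; box has {3,5,6,9} → only 7 remains.
H6 = 4: row 6 has {3,5,6,8}; col 8 has {1,2,6,8,9}; box has {1,3,6,7,8} → only 4 remains.
H8 = 3: row 8 has {1,4,6}; col 8 has {1,2,4,6,8,9}; box has {1,5,6}; main diagonal has {5,7,9} → only 3 remains.
E9 = 5: row 9 has {1,6,8}; col 5 has {1,2,3,4,6,7,8,9}; box has {1,3,6,8} → only 5 remains.
H9 = 7: row 9 has {1,5,6,8}; col 8 has {1,2,3,4,6,8,9}; box has {1,3,5,6} → only 7 remains.
C1 = 1: row 1 has {2,3,4,5,7,8,9}; col 3 has {4,5,6}; box has {4,5,7} → only 1 remains.
A2 = 9: row 2 has {1,2,3,4,6,7,8}; col 1 has {3,8}; box has {1,4,5,7} → only 9 remains.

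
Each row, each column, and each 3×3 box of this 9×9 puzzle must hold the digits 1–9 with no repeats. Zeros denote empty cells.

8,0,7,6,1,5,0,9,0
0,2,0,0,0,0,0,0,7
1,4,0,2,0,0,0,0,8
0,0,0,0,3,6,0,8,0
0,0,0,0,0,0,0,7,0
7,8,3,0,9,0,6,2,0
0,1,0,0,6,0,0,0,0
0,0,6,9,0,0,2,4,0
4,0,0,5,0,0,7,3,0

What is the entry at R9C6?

1

R1C2 = 3: row 1 has {1,5,6,7,8,9}; col 2 has {1,2,4,8}; box has {1,2,4,7,8} → only 3 remains.
R1C7 = 4: row 1 has {1,3,5,6,7,8,9}; col 7 has {2,6,7}; box has {7,8,9} → only 4 remains.
R1C9 = 2: row 1 has {1,3,4,5,6,7,8,9}; col 9 has {7,8}; box has {4,7,8,9} → only 2 remains.
R3C5 = 7: row 3 has {1,2,4,8}; col 5 has {1,3,6,9}; box has {1,2,5,6} → only 7 remains.
R7C8 = 5: row 7 has {1,6}; col 8 has {2,3,4,7,8,9}; box has {2,3,4,7} → only 5 remains.
R7C9 = 9: row 7 has {1,5,6}; col 9 has {2,7,8}; box has {2,3,4,5,7} → only 9 remains.
R8C5 = 8: row 8 has {2,4,6,9}; col 5 has {1,3,6,7,9}; box has {5,6,9} → only 8 remains.
R8C9 = 1: row 8 has {2,4,6,8,9}; col 9 has {2,7,8,9}; box has {2,3,4,5,7,9} → only 1 remains.
R9C2 = 9: row 9 has {3,4,5,7}; col 2 has {1,2,3,4,8}; box has {1,4,6} → only 9 remains.
R9C5 = 2: row 9 has {3,4,5,7,9}; col 5 has {1,3,6,7,8,9}; box has {5,6,8,9} → only 2 remains.
R9C6 = 1: row 9 has {2,3,4,5,7,9}; col 6 has {5,6}; box has {2,5,6,8,9} → only 1 remains.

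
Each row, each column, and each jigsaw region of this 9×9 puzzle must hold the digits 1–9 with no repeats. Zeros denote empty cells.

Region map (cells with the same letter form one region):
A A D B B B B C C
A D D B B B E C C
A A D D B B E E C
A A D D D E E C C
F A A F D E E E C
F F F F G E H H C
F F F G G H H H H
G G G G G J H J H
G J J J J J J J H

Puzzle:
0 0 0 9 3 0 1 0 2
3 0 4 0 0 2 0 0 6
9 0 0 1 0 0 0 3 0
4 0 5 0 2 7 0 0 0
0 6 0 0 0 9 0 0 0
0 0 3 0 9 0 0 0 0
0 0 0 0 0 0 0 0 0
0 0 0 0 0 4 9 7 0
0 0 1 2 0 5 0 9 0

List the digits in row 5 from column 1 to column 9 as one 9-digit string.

162789453

r1c8 = 4: in row 1, 4 can only go here (every other open cell in that row sees a 4).
r2c8 = 1: in row 2, 1 can only go here (every other open cell in that row sees a 1).
r2c2 = 9: in row 2, 9 can only go here (every other open cell in that row sees a 9).
r4c8 = 8: row 4 has {2,4,5,7}; col 8 has {1,3,4,7,9}; region has {1,2,4,6} → only 8 remains.
r4c2 = 1: row 4 has {2,4,5,7,8}; col 2 has {6,9}; region has {3,4,6,9} → only 1 remains.
r4c7 = 6: row 4 has {1,2,4,5,7,8}; col 7 has {1,9}; region has {3,7,9} → only 6 remains.
r4c4 = 3: row 4 has {1,2,4,5,6,7,8}; col 4 has {1,2,9}; region has {1,2,4,5,9} → only 3 remains.
r4c9 = 9: row 4 has {1,2,3,4,5,6,7,8}; col 9 has {2,6}; region has {1,2,4,6,8} → only 9 remains.
r5c1 = 1: in row 5, 1 can only go here (every other open cell in that row sees a 1).
r5c9 = 3: in row 5, 3 can only go here (every other open cell in that row sees a 3).
r6c6 = 1: in row 6, 1 can only go here (every other open cell in that row sees a 1).
r7c3 = 9: in row 7, 9 can only go here (every other open cell in that row sees a 9).
r8c2 = 3: in row 8, 3 can only go here (every other open cell in that row sees a 3).
r9c2 = 8: row 9 has {1,2,5,9}; col 2 has {1,3,6,9}; region has {1,2,4,5,7,9} → only 8 remains.
r9c5 = 6: row 9 has {1,2,5,8,9}; col 5 has {2,3,9}; region has {1,2,4,5,7,8,9} → only 6 remains.
r9c7 = 3: row 9 has {1,2,5,6,8,9}; col 7 has {1,6,9}; region has {1,2,4,5,6,7,8,9} → only 3 remains.
r9c1 = 7: row 9 has {1,2,3,5,6,8,9}; col 1 has {1,3,4,9}; region has {3,9} → only 7 remains.
r9c9 = 4: row 9 has {1,2,3,5,6,7,8,9}; col 9 has {2,3,6,9}; region has {9} → only 4 remains.
r7c6 = 3: in row 7, 3 can only go here (every other open cell in that row sees a 3).
r3c5 = 4: in region B, 4 can only go here (every other open cell in that region sees a 4).
r5c7 = 4: in column 7, 4 can only go here (every other open cell in that column sees a 4).
r7c4 = 4: in region G, 4 can only go here (every other open cell in that region sees a 4).
r6c2 = 4: in row 6, 4 can only go here (every other open cell in that row sees a 4).
Singles propagation stalls; r5c5 is still open with candidates {7,8}.
  Try r5c5 = 7: then column 3 has no cell left for 7 — contradiction.
So r5c5 = 8.
r8c3 = 8 (hidden single in column 3).
r8c1 = 2 (hidden single in row 8).
r8c4 = 6 (hidden single in row 8).
r5c3 = 2: in column 3, 2 can only go here (every other open cell in that column sees a 2).
r5c8 = 5: row 5 has {1,2,3,4,6,8,9}; col 8 has {1,3,4,7,8,9}; region has {1,3,4,6,7,9} → only 5 remains.
r2c7 = 8 (sole candidate).
r3c7 = 2 (sole candidate).
r5c4 = 7: row 5 has {1,2,3,4,5,6,8,9}; col 4 has {1,2,3,4,6,9}; region has {1,3,4,9} → only 7 remains.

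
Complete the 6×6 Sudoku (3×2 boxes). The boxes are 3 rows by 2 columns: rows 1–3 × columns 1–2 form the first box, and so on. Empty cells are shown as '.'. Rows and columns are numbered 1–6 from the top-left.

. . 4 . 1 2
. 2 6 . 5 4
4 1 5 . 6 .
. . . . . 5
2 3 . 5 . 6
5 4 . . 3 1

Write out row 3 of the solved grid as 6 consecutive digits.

row 1, column 4 = 3 (sole candidate).
row 2, column 1 = 3 (sole candidate).
row 2, column 4 = 1 (sole candidate).
row 3, column 4 = 2: row 3 has {1,4,5,6}; col 4 has {1,3,5}; box has {1,3,4,5,6} → only 2 remains.
row 3, column 6 = 3: row 3 has {1,2,4,5,6}; col 6 has {1,2,4,5,6}; box has {1,2,4,5,6} → only 3 remains.

415263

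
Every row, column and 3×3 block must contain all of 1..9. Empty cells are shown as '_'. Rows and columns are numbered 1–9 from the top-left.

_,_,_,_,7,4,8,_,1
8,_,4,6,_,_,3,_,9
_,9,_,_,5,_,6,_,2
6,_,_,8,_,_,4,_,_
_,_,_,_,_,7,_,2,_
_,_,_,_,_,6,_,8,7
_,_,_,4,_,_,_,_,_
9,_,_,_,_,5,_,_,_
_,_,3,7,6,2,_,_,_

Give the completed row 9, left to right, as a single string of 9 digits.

183762594

r1c8 = 5 (sole candidate).
r2c6 = 1 (sole candidate).
r2c8 = 7 (sole candidate).
r3c4 = 3 (sole candidate).
r3c6 = 8 (sole candidate).
r3c8 = 4 (sole candidate).
r8c4 = 1 (sole candidate).
r2c5 = 2 (sole candidate).
r1c4 = 9 (sole candidate).
r2c2 = 5 (sole candidate).
r5c4 = 5 (sole candidate).
r6c4 = 2 (sole candidate).
r5c9 = 6 (hidden single in row 5).
Singles propagation stalls; r9c8 is still open with candidates {1,9}.
  Try r9c8 = 1: this forces r9c7=9, r5c7=1, r6c7=5, r4c9=3, r4c6=9; then r4c8 has no candidate left — contradiction.
So r9c8 = 9.
Singles propagation stalls; r9c7 is still open with candidates {1,5}.
  Try r9c7 = 1: this forces r5c7=9, r6c7=5, r4c9=3, r4c6=9, r4c8=1; then r4c5 has no candidate left — contradiction.
So r9c7 = 5.
r4c9 = 5 (hidden single in column 9).
r4c8 = 3 (hidden single in box 6).
r4c6 = 9 (sole candidate).
r7c6 = 3 (sole candidate).
r7c9 = 8 (sole candidate).
r8c5 = 8 (sole candidate).
r8c8 = 6 (sole candidate).
r9c9 = 4: row 9 has {2,3,5,6,7,9}; col 9 has {1,2,5,6,7,8,9}; box has {5,6,8,9} → only 4 remains.
r4c5 = 1 (sole candidate).
r7c5 = 9 (sole candidate).
r7c8 = 1 (sole candidate).
r8c9 = 3 (sole candidate).
r9c1 = 1: row 9 has {2,3,4,5,6,7,9}; col 1 has {6,8,9}; box has {3,9} → only 1 remains.
r9c2 = 8: row 9 has {1,2,3,4,5,6,7,9}; col 2 has {5,9}; box has {1,3,9} → only 8 remains.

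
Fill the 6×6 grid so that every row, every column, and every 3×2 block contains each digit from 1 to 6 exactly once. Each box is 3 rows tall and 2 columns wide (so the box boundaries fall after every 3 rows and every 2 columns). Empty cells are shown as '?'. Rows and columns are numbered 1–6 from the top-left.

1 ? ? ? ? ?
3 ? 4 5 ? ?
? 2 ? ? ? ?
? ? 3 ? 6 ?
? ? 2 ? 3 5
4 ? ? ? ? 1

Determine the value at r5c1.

6

r1c3 = 6: row 1 has {1}; col 3 has {2,3,4}; box has {4,5} → only 6 remains.
r2c2 = 6: row 2 has {3,4,5}; col 2 has {2}; box has {1,2,3} → only 6 remains.
r2c6 = 2: row 2 has {3,4,5,6}; col 6 has {1,5}; box has {} → only 2 remains.
r3c1 = 5: row 3 has {2}; col 1 has {1,3,4}; box has {1,2,3,6} → only 5 remains.
r3c3 = 1: row 3 has {2,5}; col 3 has {2,3,4,6}; box has {4,5,6} → only 1 remains.
r3c4 = 3: row 3 has {1,2,5}; col 4 has {5}; box has {1,4,5,6} → only 3 remains.
r3c5 = 4: row 3 has {1,2,3,5}; col 5 has {3,6}; box has {2} → only 4 remains.
r3c6 = 6: row 3 has {1,2,3,4,5}; col 6 has {1,2,5}; box has {2,4} → only 6 remains.
r4c1 = 2: row 4 has {3,6}; col 1 has {1,3,4,5}; box has {4} → only 2 remains.
r4c6 = 4: row 4 has {2,3,6}; col 6 has {1,2,5,6}; box has {1,3,5,6} → only 4 remains.
r5c1 = 6: row 5 has {2,3,5}; col 1 has {1,2,3,4,5}; box has {2,4} → only 6 remains.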